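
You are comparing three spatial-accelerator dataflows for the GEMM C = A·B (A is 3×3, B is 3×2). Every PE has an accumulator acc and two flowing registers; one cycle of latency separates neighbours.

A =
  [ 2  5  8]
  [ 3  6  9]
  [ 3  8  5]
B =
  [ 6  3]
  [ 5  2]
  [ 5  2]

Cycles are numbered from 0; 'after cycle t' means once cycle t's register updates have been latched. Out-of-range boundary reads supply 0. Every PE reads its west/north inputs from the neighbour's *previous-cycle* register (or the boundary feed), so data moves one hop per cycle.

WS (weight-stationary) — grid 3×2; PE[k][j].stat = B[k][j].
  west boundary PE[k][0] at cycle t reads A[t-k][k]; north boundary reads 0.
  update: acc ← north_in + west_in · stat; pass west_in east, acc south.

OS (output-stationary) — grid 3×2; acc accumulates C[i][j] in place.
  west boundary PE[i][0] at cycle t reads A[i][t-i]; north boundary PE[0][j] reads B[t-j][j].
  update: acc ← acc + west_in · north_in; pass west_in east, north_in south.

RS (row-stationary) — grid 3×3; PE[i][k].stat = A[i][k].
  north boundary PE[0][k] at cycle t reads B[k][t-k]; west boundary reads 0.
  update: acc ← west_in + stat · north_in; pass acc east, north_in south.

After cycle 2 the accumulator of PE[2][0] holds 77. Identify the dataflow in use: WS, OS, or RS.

WS (3×2 grid), PE[2][0]:
  cycle 0: PE[2][0] → acc 0, east 0, south 0
  cycle 1: PE[2][0] → acc 0, east 0, south 0
  cycle 2: PE[2][0] → acc 77, east 8, south 77
OS (3×2 grid), PE[2][0]:
  cycle 0: PE[2][0] → acc 0, east 0, south 0
  cycle 1: PE[2][0] → acc 0, east 0, south 0
  cycle 2: PE[2][0] → acc 18, east 3, south 6
RS (3×3 grid), PE[2][0]:
  cycle 0: PE[2][0] → acc 0, east 0, south 0
  cycle 1: PE[2][0] → acc 0, east 0, south 0
  cycle 2: PE[2][0] → acc 18, east 18, south 6

dataflow = WS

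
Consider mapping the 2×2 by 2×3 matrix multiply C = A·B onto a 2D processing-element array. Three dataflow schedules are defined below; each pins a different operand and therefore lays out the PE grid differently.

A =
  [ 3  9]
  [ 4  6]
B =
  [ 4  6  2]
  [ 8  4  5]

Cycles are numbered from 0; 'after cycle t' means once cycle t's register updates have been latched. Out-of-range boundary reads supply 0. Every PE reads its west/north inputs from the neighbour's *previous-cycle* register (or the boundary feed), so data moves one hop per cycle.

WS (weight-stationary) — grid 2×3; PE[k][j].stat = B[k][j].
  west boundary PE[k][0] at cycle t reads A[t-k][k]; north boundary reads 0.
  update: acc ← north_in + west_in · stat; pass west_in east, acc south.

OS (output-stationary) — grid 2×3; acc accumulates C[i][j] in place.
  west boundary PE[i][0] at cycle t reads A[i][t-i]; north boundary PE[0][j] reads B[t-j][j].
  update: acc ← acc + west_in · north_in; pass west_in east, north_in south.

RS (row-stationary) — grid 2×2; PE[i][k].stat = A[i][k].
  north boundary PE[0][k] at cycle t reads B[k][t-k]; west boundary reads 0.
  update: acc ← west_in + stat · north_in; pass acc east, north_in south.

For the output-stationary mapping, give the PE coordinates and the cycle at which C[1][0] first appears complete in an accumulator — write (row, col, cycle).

(row, col, cycle) = (1, 0, 2)

Under OS, C[1][0] lands at PE[1][0]:
  @0  [1,0]  acc 0  |  →0  ↓0
  @1  [1,0]  acc 16  |  →4  ↓4
  @2  [1,0]  acc 64  |  →6  ↓8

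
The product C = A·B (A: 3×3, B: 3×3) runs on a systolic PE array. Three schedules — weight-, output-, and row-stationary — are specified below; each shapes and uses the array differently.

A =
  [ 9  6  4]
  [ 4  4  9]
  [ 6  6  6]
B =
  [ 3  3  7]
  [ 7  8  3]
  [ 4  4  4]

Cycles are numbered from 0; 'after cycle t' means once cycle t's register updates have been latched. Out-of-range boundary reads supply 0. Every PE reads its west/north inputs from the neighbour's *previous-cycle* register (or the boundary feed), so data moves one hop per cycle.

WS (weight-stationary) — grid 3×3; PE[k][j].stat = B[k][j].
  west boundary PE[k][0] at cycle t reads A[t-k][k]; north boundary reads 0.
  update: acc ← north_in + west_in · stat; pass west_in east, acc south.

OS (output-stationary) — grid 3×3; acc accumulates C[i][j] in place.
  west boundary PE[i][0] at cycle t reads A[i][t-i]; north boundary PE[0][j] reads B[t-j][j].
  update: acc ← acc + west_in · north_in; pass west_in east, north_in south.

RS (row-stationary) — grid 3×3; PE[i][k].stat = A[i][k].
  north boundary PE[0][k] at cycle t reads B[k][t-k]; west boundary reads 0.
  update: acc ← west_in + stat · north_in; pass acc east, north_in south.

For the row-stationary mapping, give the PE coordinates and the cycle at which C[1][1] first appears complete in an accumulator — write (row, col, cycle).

RS: C[1][1] accumulates in PE[1][2]:
  0: (1,2).acc=0  regs=<0,0>
  1: (1,2).acc=0  regs=<0,0>
  2: (1,2).acc=0  regs=<0,0>
  3: (1,2).acc=76  regs=<76,4>
  4: (1,2).acc=80  regs=<80,4>

(row, col, cycle) = (1, 2, 4)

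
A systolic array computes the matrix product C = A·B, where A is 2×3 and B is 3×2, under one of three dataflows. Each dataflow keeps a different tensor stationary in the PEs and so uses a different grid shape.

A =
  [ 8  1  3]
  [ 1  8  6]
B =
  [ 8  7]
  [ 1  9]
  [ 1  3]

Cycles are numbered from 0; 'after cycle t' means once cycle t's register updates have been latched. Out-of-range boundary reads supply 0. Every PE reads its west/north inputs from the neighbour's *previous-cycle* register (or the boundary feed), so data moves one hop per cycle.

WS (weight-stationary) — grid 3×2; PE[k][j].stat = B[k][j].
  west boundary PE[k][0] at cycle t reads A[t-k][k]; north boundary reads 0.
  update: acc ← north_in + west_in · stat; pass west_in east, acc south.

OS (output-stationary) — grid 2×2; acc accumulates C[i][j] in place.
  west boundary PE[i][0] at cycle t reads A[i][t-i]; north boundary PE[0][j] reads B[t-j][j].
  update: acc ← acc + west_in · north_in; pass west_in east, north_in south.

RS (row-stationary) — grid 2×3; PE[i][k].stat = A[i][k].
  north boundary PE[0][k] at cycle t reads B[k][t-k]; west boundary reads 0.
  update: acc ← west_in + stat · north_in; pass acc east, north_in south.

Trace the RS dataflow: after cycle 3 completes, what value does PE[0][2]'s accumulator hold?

RS (2×3). Following PE[0][2] plus its west/north inputs:
  c0 r0c1: 0 / 0 / 0
  c0 r0c2: 0 / 0 / 0
  c1 r0c1: 65 / 65 / 1
  c1 r0c2: 0 / 0 / 0
  c2 r0c1: 65 / 65 / 9
  c2 r0c2: 68 / 68 / 1
  c3 r0c1: 0 / 0 / 0
  c3 r0c2: 74 / 74 / 3

PE[0][2].acc = 74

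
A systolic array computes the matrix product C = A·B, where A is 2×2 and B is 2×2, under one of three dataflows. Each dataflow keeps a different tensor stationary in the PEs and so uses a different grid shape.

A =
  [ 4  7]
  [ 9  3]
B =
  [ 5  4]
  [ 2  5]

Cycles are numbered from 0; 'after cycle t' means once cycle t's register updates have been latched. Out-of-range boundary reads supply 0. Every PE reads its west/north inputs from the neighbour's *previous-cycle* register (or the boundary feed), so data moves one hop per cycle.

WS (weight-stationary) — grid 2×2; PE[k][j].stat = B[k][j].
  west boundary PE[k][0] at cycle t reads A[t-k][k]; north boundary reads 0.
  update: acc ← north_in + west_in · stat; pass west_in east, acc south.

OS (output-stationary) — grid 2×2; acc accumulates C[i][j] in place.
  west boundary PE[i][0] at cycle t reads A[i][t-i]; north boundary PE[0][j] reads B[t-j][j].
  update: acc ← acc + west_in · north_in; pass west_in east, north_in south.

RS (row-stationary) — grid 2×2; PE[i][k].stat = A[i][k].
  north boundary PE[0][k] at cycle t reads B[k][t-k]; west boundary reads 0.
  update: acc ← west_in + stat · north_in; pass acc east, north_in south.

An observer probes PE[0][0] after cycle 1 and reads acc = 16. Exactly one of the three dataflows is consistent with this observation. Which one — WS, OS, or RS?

dataflow = RS

WS (2×2 grid), PE[0][0]:
  after 0 — PE[0][0] acc=20, pass-E 4, pass-S 20
  after 1 — PE[0][0] acc=45, pass-E 9, pass-S 45
OS (2×2 grid), PE[0][0]:
  after 0 — PE[0][0] acc=20, pass-E 4, pass-S 5
  after 1 — PE[0][0] acc=34, pass-E 7, pass-S 2
RS (2×2 grid), PE[0][0]:
  after 0 — PE[0][0] acc=20, pass-E 20, pass-S 5
  after 1 — PE[0][0] acc=16, pass-E 16, pass-S 4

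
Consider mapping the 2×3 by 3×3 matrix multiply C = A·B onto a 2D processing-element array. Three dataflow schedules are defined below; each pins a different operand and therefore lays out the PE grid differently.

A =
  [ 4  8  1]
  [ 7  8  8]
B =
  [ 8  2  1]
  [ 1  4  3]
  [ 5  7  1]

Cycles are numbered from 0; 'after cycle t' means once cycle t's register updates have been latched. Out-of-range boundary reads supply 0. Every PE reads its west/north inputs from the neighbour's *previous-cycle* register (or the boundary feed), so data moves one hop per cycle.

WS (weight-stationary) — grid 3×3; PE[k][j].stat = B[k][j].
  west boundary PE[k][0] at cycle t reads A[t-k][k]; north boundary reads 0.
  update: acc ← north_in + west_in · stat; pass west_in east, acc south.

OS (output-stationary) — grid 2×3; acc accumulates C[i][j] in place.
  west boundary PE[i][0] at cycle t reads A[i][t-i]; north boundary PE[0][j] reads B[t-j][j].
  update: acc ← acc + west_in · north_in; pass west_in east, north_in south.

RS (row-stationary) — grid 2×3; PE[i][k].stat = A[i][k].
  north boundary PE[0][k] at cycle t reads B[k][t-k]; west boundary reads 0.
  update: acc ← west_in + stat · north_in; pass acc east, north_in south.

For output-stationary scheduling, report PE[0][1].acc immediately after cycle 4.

OS on a 2×3 grid — tracing PE[0][1] and its feeders:
  cycle 0: PE[0][0] → acc 32, east 4, south 8
  cycle 0: PE[0][1] → acc 0, east 0, south 0
  cycle 1: PE[0][0] → acc 40, east 8, south 1
  cycle 1: PE[0][1] → acc 8, east 4, south 2
  cycle 2: PE[0][0] → acc 45, east 1, south 5
  cycle 2: PE[0][1] → acc 40, east 8, south 4
  cycle 3: PE[0][0] → acc 45, east 0, south 0
  cycle 3: PE[0][1] → acc 47, east 1, south 7
  cycle 4: PE[0][0] → acc 45, east 0, south 0
  cycle 4: PE[0][1] → acc 47, east 0, south 0

PE[0][1].acc = 47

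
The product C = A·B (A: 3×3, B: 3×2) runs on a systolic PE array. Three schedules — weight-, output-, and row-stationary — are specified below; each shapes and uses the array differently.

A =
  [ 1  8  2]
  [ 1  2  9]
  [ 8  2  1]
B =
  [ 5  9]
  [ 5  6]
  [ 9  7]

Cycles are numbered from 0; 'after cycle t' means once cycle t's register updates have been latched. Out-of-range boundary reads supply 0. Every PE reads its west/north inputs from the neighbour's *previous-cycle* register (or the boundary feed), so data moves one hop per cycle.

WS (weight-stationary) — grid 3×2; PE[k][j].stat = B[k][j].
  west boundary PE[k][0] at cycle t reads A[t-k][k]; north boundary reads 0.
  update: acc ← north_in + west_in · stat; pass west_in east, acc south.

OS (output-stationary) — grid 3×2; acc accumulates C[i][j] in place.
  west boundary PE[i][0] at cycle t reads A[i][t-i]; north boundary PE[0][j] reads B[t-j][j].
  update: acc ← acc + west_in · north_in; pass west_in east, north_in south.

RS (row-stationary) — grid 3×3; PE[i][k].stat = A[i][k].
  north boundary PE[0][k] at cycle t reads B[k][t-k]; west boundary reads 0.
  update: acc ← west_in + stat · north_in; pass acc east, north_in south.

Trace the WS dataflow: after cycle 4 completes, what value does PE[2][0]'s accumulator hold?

Tracing WS — 3×2 array, target PE[2][0]:
  0: (1,0).acc=0  regs=<0,0>
  0: (2,0).acc=0  regs=<0,0>
  1: (1,0).acc=45  regs=<8,45>
  1: (2,0).acc=0  regs=<0,0>
  2: (1,0).acc=15  regs=<2,15>
  2: (2,0).acc=63  regs=<2,63>
  3: (1,0).acc=50  regs=<2,50>
  3: (2,0).acc=96  regs=<9,96>
  4: (1,0).acc=0  regs=<0,0>
  4: (2,0).acc=59  regs=<1,59>

PE[2][0].acc = 59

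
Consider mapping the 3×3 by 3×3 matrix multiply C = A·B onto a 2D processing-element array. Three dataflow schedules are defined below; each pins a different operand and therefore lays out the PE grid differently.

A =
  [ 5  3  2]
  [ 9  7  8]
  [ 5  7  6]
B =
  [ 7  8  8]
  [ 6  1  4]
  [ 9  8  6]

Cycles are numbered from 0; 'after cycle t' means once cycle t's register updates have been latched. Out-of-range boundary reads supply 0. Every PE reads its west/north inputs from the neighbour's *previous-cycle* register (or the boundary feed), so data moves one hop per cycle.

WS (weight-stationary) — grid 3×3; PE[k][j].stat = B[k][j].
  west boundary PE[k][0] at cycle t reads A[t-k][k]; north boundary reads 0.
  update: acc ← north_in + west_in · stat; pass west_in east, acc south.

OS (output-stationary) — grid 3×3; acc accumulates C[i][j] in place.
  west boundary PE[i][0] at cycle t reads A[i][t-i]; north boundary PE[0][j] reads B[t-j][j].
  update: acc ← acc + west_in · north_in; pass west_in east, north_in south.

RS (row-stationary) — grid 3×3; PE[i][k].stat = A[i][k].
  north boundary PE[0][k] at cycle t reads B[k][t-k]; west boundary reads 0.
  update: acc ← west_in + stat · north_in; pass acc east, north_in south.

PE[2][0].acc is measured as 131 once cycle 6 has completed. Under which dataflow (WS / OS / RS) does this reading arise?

dataflow = OS

WS [3×3] PE[2][0] across cycles:
  after 0 — PE[2][0] acc=0, pass-E 0, pass-S 0
  after 1 — PE[2][0] acc=0, pass-E 0, pass-S 0
  after 2 — PE[2][0] acc=71, pass-E 2, pass-S 71
  after 3 — PE[2][0] acc=177, pass-E 8, pass-S 177
  after 4 — PE[2][0] acc=131, pass-E 6, pass-S 131
  after 5 — PE[2][0] acc=0, pass-E 0, pass-S 0
  after 6 — PE[2][0] acc=0, pass-E 0, pass-S 0
OS [3×3] PE[2][0] across cycles:
  after 0 — PE[2][0] acc=0, pass-E 0, pass-S 0
  after 1 — PE[2][0] acc=0, pass-E 0, pass-S 0
  after 2 — PE[2][0] acc=35, pass-E 5, pass-S 7
  after 3 — PE[2][0] acc=77, pass-E 7, pass-S 6
  after 4 — PE[2][0] acc=131, pass-E 6, pass-S 9
  after 5 — PE[2][0] acc=131, pass-E 0, pass-S 0
  after 6 — PE[2][0] acc=131, pass-E 0, pass-S 0
RS [3×3] PE[2][0] across cycles:
  after 0 — PE[2][0] acc=0, pass-E 0, pass-S 0
  after 1 — PE[2][0] acc=0, pass-E 0, pass-S 0
  after 2 — PE[2][0] acc=35, pass-E 35, pass-S 7
  after 3 — PE[2][0] acc=40, pass-E 40, pass-S 8
  after 4 — PE[2][0] acc=40, pass-E 40, pass-S 8
  after 5 — PE[2][0] acc=0, pass-E 0, pass-S 0
  after 6 — PE[2][0] acc=0, pass-E 0, pass-S 0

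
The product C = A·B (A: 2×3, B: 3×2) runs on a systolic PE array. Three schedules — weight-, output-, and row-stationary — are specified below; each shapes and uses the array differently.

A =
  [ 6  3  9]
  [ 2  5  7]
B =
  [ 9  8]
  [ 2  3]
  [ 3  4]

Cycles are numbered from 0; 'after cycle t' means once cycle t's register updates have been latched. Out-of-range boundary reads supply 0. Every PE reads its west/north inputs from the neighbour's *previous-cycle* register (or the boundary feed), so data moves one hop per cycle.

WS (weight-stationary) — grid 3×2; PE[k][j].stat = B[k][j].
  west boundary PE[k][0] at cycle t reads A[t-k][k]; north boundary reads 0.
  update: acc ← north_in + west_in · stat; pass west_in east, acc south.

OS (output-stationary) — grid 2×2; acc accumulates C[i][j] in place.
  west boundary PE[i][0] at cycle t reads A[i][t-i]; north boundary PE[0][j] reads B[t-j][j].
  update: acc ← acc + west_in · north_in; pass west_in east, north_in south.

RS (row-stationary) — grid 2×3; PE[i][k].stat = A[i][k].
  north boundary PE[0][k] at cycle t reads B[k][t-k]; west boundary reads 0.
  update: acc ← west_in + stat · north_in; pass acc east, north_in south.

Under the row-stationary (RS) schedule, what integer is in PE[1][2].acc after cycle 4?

Tracing RS — 2×3 array, target PE[1][2]:
  cycle 0: PE[0][2] → acc 0, east 0, south 0
  cycle 0: PE[1][1] → acc 0, east 0, south 0
  cycle 0: PE[1][2] → acc 0, east 0, south 0
  cycle 1: PE[0][2] → acc 0, east 0, south 0
  cycle 1: PE[1][1] → acc 0, east 0, south 0
  cycle 1: PE[1][2] → acc 0, east 0, south 0
  cycle 2: PE[0][2] → acc 87, east 87, south 3
  cycle 2: PE[1][1] → acc 28, east 28, south 2
  cycle 2: PE[1][2] → acc 0, east 0, south 0
  cycle 3: PE[0][2] → acc 93, east 93, south 4
  cycle 3: PE[1][1] → acc 31, east 31, south 3
  cycle 3: PE[1][2] → acc 49, east 49, south 3
  cycle 4: PE[0][2] → acc 0, east 0, south 0
  cycle 4: PE[1][1] → acc 0, east 0, south 0
  cycle 4: PE[1][2] → acc 59, east 59, south 4

PE[1][2].acc = 59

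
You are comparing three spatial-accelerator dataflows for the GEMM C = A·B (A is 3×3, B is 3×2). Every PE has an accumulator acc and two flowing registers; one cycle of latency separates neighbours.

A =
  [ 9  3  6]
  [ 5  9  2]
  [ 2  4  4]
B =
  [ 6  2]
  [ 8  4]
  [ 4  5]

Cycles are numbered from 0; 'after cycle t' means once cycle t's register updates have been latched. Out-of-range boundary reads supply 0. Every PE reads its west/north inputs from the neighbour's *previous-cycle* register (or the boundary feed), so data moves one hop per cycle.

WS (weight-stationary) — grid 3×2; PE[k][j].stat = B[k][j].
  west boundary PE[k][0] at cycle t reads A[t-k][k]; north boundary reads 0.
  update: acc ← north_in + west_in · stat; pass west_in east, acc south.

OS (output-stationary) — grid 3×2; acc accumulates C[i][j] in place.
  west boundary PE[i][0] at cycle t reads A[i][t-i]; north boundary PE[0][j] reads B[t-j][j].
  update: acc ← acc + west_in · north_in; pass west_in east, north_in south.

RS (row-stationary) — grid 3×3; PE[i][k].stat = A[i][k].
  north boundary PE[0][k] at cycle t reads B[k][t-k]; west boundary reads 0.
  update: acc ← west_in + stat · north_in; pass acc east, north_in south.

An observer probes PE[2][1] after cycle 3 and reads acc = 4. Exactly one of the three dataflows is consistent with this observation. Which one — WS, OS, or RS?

WS [3×2] PE[2][1] across cycles:
  cycle 0: PE[2][1] → acc 0, east 0, south 0
  cycle 1: PE[2][1] → acc 0, east 0, south 0
  cycle 2: PE[2][1] → acc 0, east 0, south 0
  cycle 3: PE[2][1] → acc 60, east 6, south 60
OS [3×2] PE[2][1] across cycles:
  cycle 0: PE[2][1] → acc 0, east 0, south 0
  cycle 1: PE[2][1] → acc 0, east 0, south 0
  cycle 2: PE[2][1] → acc 0, east 0, south 0
  cycle 3: PE[2][1] → acc 4, east 2, south 2
RS [3×3] PE[2][1] across cycles:
  cycle 0: PE[2][1] → acc 0, east 0, south 0
  cycle 1: PE[2][1] → acc 0, east 0, south 0
  cycle 2: PE[2][1] → acc 0, east 0, south 0
  cycle 3: PE[2][1] → acc 44, east 44, south 8

dataflow = OS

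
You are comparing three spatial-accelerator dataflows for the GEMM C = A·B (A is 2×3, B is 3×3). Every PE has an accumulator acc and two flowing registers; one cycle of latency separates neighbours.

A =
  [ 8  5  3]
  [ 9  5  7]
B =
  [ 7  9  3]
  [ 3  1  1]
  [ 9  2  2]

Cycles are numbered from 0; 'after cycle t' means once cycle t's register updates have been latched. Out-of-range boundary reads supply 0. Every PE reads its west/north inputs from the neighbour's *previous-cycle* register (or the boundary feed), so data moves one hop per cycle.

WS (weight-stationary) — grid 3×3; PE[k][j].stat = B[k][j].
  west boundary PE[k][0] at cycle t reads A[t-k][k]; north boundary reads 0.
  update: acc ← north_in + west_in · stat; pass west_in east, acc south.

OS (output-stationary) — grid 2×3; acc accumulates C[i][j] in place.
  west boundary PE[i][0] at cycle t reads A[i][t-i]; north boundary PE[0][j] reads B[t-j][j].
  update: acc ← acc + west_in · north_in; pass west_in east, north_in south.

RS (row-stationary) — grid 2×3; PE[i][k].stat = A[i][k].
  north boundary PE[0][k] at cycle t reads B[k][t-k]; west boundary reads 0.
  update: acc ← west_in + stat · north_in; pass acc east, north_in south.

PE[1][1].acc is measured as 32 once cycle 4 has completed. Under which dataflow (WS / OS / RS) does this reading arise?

Under WS (3×3), PE[1][1]:
  t=0 PE[1][1]: acc=0 h=0 v=0
  t=1 PE[1][1]: acc=0 h=0 v=0
  t=2 PE[1][1]: acc=77 h=5 v=77
  t=3 PE[1][1]: acc=86 h=5 v=86
  t=4 PE[1][1]: acc=0 h=0 v=0
Under OS (2×3), PE[1][1]:
  t=0 PE[1][1]: acc=0 h=0 v=0
  t=1 PE[1][1]: acc=0 h=0 v=0
  t=2 PE[1][1]: acc=81 h=9 v=9
  t=3 PE[1][1]: acc=86 h=5 v=1
  t=4 PE[1][1]: acc=100 h=7 v=2
Under RS (2×3), PE[1][1]:
  t=0 PE[1][1]: acc=0 h=0 v=0
  t=1 PE[1][1]: acc=0 h=0 v=0
  t=2 PE[1][1]: acc=78 h=78 v=3
  t=3 PE[1][1]: acc=86 h=86 v=1
  t=4 PE[1][1]: acc=32 h=32 v=1

dataflow = RS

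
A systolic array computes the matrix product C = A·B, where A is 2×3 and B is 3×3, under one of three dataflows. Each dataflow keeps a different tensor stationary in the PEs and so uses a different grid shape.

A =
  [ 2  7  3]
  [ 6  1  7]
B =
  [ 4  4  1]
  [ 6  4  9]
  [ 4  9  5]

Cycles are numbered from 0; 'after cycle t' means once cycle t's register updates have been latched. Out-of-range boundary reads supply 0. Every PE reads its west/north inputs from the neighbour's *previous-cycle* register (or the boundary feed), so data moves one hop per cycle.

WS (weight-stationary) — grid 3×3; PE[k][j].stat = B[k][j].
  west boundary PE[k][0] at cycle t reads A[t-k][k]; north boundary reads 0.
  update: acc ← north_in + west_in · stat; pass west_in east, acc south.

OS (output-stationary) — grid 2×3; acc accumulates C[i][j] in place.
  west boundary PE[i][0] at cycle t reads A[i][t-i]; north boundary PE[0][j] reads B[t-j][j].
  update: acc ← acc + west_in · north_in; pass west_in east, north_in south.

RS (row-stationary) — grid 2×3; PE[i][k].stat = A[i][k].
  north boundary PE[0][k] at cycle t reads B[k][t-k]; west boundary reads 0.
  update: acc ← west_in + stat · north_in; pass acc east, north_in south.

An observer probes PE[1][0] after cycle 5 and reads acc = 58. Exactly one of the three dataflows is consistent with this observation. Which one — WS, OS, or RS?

Under WS (3×3), PE[1][0]:
  0: (1,0).acc=0  regs=<0,0>
  1: (1,0).acc=50  regs=<7,50>
  2: (1,0).acc=30  regs=<1,30>
  3: (1,0).acc=0  regs=<0,0>
  4: (1,0).acc=0  regs=<0,0>
  5: (1,0).acc=0  regs=<0,0>
Under OS (2×3), PE[1][0]:
  0: (1,0).acc=0  regs=<0,0>
  1: (1,0).acc=24  regs=<6,4>
  2: (1,0).acc=30  regs=<1,6>
  3: (1,0).acc=58  regs=<7,4>
  4: (1,0).acc=58  regs=<0,0>
  5: (1,0).acc=58  regs=<0,0>
Under RS (2×3), PE[1][0]:
  0: (1,0).acc=0  regs=<0,0>
  1: (1,0).acc=24  regs=<24,4>
  2: (1,0).acc=24  regs=<24,4>
  3: (1,0).acc=6  regs=<6,1>
  4: (1,0).acc=0  regs=<0,0>
  5: (1,0).acc=0  regs=<0,0>

dataflow = OS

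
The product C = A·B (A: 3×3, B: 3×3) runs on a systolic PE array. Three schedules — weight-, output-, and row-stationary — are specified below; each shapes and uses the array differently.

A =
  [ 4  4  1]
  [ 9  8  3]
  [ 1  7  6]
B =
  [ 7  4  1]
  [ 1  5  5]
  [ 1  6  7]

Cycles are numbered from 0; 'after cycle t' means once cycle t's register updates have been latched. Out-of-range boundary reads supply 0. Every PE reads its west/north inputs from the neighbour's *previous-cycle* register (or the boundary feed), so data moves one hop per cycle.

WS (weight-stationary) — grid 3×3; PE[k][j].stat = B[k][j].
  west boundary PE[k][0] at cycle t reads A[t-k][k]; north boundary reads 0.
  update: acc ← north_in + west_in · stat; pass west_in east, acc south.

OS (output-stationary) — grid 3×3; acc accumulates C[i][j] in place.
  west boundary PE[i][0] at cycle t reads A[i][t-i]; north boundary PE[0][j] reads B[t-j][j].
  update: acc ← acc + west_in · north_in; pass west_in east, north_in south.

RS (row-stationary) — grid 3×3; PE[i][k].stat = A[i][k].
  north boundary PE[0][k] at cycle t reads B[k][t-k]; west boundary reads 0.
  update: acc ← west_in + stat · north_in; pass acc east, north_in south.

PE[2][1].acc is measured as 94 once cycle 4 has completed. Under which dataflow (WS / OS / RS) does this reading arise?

dataflow = WS

— WS: 3×3; PE[2][1] trace:
  after 0 — PE[2][1] acc=0, pass-E 0, pass-S 0
  after 1 — PE[2][1] acc=0, pass-E 0, pass-S 0
  after 2 — PE[2][1] acc=0, pass-E 0, pass-S 0
  after 3 — PE[2][1] acc=42, pass-E 1, pass-S 42
  after 4 — PE[2][1] acc=94, pass-E 3, pass-S 94
— OS: 3×3; PE[2][1] trace:
  after 0 — PE[2][1] acc=0, pass-E 0, pass-S 0
  after 1 — PE[2][1] acc=0, pass-E 0, pass-S 0
  after 2 — PE[2][1] acc=0, pass-E 0, pass-S 0
  after 3 — PE[2][1] acc=4, pass-E 1, pass-S 4
  after 4 — PE[2][1] acc=39, pass-E 7, pass-S 5
— RS: 3×3; PE[2][1] trace:
  after 0 — PE[2][1] acc=0, pass-E 0, pass-S 0
  after 1 — PE[2][1] acc=0, pass-E 0, pass-S 0
  after 2 — PE[2][1] acc=0, pass-E 0, pass-S 0
  after 3 — PE[2][1] acc=14, pass-E 14, pass-S 1
  after 4 — PE[2][1] acc=39, pass-E 39, pass-S 5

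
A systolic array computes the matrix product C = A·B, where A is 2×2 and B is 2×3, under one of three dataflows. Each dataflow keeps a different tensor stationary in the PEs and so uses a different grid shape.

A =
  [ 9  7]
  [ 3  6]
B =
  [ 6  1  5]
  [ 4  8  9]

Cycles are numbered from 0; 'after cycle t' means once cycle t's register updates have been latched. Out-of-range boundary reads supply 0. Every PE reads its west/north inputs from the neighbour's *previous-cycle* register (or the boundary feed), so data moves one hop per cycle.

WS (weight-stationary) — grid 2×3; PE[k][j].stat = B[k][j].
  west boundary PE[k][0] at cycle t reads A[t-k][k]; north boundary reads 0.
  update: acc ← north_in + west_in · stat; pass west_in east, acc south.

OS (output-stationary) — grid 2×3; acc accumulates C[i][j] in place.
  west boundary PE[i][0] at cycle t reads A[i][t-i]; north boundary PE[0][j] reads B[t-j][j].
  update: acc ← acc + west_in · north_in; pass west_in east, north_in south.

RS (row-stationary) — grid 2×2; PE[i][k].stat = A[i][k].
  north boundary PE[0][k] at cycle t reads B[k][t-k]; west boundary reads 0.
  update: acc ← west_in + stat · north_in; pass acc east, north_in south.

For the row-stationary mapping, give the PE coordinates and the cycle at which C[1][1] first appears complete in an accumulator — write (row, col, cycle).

(row, col, cycle) = (1, 1, 3)

RS — PE[1][1] is where C[1][1] collects:
  after 0 — PE[1][1] acc=0, pass-E 0, pass-S 0
  after 1 — PE[1][1] acc=0, pass-E 0, pass-S 0
  after 2 — PE[1][1] acc=42, pass-E 42, pass-S 4
  after 3 — PE[1][1] acc=51, pass-E 51, pass-S 8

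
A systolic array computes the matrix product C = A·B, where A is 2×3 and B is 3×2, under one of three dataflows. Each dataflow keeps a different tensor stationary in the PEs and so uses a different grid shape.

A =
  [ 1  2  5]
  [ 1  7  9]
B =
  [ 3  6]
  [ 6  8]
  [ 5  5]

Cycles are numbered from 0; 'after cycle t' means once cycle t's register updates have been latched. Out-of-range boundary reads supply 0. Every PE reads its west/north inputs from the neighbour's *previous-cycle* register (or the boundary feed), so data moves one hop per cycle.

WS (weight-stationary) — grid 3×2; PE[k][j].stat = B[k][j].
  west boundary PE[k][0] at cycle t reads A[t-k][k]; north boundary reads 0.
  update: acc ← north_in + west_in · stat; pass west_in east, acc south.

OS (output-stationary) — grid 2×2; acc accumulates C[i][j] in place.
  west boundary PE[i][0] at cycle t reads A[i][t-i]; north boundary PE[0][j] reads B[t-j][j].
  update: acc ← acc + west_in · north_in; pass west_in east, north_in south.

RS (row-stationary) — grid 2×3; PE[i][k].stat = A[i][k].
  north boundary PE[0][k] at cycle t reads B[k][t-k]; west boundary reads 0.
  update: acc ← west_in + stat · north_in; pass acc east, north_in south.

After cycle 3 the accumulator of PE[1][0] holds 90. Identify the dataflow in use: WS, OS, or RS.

dataflow = OS

— WS: 3×2; PE[1][0] trace:
  after 0 — PE[1][0] acc=0, pass-E 0, pass-S 0
  after 1 — PE[1][0] acc=15, pass-E 2, pass-S 15
  after 2 — PE[1][0] acc=45, pass-E 7, pass-S 45
  after 3 — PE[1][0] acc=0, pass-E 0, pass-S 0
— OS: 2×2; PE[1][0] trace:
  after 0 — PE[1][0] acc=0, pass-E 0, pass-S 0
  after 1 — PE[1][0] acc=3, pass-E 1, pass-S 3
  after 2 — PE[1][0] acc=45, pass-E 7, pass-S 6
  after 3 — PE[1][0] acc=90, pass-E 9, pass-S 5
— RS: 2×3; PE[1][0] trace:
  after 0 — PE[1][0] acc=0, pass-E 0, pass-S 0
  after 1 — PE[1][0] acc=3, pass-E 3, pass-S 3
  after 2 — PE[1][0] acc=6, pass-E 6, pass-S 6
  after 3 — PE[1][0] acc=0, pass-E 0, pass-S 0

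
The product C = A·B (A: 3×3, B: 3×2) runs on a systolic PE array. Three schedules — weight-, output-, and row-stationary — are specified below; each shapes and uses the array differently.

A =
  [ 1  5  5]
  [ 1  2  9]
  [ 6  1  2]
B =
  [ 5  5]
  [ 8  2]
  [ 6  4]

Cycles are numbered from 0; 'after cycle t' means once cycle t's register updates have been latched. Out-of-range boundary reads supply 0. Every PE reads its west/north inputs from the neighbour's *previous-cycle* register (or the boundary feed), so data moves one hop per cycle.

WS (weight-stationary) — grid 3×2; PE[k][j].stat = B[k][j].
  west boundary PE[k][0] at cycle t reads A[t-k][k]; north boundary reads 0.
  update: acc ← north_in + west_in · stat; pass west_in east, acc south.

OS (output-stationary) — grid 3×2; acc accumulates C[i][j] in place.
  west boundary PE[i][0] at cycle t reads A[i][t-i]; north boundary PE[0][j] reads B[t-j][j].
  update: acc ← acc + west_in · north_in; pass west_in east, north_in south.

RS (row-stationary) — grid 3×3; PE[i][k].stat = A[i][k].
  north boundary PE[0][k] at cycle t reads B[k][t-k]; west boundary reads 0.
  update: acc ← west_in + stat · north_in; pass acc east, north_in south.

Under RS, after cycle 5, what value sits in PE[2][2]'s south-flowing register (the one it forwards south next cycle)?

RS (3×3). Following PE[2][2] plus its west/north inputs:
  [0] (1,2) acc=0 (h:0 v:0)
  [0] (2,1) acc=0 (h:0 v:0)
  [0] (2,2) acc=0 (h:0 v:0)
  [1] (1,2) acc=0 (h:0 v:0)
  [1] (2,1) acc=0 (h:0 v:0)
  [1] (2,2) acc=0 (h:0 v:0)
  [2] (1,2) acc=0 (h:0 v:0)
  [2] (2,1) acc=0 (h:0 v:0)
  [2] (2,2) acc=0 (h:0 v:0)
  [3] (1,2) acc=75 (h:75 v:6)
  [3] (2,1) acc=38 (h:38 v:8)
  [3] (2,2) acc=0 (h:0 v:0)
  [4] (1,2) acc=45 (h:45 v:4)
  [4] (2,1) acc=32 (h:32 v:2)
  [4] (2,2) acc=50 (h:50 v:6)
  [5] (1,2) acc=0 (h:0 v:0)
  [5] (2,1) acc=0 (h:0 v:0)
  [5] (2,2) acc=40 (h:40 v:4)

register = 4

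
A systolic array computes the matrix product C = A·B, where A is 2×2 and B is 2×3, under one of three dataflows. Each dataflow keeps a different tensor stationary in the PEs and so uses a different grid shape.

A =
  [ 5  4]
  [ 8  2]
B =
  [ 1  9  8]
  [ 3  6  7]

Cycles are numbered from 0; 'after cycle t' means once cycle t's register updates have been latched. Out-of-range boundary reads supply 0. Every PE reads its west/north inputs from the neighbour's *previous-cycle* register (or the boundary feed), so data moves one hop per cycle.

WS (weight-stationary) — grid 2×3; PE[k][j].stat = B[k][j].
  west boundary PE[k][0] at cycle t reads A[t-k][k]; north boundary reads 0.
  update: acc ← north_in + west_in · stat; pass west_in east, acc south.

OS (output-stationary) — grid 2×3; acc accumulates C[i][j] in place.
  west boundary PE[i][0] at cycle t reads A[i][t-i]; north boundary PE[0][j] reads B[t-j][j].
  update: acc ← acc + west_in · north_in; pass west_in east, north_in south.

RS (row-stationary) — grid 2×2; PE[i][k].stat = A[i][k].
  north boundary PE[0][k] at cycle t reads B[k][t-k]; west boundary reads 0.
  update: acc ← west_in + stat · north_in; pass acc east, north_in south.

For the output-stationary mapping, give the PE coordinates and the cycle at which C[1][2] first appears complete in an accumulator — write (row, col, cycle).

(row, col, cycle) = (1, 2, 4)

Under OS, C[1][2] lands at PE[1][2]:
  @0  [1,2]  acc 0  |  →0  ↓0
  @1  [1,2]  acc 0  |  →0  ↓0
  @2  [1,2]  acc 0  |  →0  ↓0
  @3  [1,2]  acc 64  |  →8  ↓8
  @4  [1,2]  acc 78  |  →2  ↓7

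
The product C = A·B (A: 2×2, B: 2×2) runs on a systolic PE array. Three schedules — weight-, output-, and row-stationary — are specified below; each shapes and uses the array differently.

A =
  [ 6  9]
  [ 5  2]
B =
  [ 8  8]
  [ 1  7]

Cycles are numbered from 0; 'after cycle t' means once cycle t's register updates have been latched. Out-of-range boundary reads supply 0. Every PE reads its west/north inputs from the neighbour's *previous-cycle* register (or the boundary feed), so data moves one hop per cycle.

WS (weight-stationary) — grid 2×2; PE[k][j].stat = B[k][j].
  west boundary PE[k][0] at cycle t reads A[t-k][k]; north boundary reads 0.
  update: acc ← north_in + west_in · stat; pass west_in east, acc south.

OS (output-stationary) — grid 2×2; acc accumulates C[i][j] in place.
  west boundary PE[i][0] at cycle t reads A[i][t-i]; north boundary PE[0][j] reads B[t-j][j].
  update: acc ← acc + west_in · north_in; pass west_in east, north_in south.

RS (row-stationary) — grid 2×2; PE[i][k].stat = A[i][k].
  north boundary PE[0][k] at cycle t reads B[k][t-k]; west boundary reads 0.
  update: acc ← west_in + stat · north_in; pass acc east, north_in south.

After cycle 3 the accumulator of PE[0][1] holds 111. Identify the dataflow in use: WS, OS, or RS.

dataflow = OS

WS (2×2 grid), PE[0][1]:
  after 0 — PE[0][1] acc=0, pass-E 0, pass-S 0
  after 1 — PE[0][1] acc=48, pass-E 6, pass-S 48
  after 2 — PE[0][1] acc=40, pass-E 5, pass-S 40
  after 3 — PE[0][1] acc=0, pass-E 0, pass-S 0
OS (2×2 grid), PE[0][1]:
  after 0 — PE[0][1] acc=0, pass-E 0, pass-S 0
  after 1 — PE[0][1] acc=48, pass-E 6, pass-S 8
  after 2 — PE[0][1] acc=111, pass-E 9, pass-S 7
  after 3 — PE[0][1] acc=111, pass-E 0, pass-S 0
RS (2×2 grid), PE[0][1]:
  after 0 — PE[0][1] acc=0, pass-E 0, pass-S 0
  after 1 — PE[0][1] acc=57, pass-E 57, pass-S 1
  after 2 — PE[0][1] acc=111, pass-E 111, pass-S 7
  after 3 — PE[0][1] acc=0, pass-E 0, pass-S 0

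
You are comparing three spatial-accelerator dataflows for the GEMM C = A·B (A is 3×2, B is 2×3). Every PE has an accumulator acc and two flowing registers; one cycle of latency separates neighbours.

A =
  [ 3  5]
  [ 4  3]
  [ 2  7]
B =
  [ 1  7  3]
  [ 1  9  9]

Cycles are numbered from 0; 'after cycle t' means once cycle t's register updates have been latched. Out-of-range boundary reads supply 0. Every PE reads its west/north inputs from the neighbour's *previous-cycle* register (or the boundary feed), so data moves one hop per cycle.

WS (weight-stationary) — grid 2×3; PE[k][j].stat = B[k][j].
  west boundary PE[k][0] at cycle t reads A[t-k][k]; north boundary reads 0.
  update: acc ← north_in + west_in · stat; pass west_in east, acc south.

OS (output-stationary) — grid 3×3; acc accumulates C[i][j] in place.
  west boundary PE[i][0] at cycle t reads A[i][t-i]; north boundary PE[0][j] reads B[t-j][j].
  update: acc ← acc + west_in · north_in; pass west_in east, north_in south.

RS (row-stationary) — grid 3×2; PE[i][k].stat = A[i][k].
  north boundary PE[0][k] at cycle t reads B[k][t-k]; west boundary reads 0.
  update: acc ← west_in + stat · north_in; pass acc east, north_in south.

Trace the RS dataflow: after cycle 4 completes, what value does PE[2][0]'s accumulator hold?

PE[2][0].acc = 6

RS 3×2: PE[2][0] cycle-by-cycle (with neighbour feeds):
  @0  [1,0]  acc 0  |  →0  ↓0
  @0  [2,0]  acc 0  |  →0  ↓0
  @1  [1,0]  acc 4  |  →4  ↓1
  @1  [2,0]  acc 0  |  →0  ↓0
  @2  [1,0]  acc 28  |  →28  ↓7
  @2  [2,0]  acc 2  |  →2  ↓1
  @3  [1,0]  acc 12  |  →12  ↓3
  @3  [2,0]  acc 14  |  →14  ↓7
  @4  [1,0]  acc 0  |  →0  ↓0
  @4  [2,0]  acc 6  |  →6  ↓3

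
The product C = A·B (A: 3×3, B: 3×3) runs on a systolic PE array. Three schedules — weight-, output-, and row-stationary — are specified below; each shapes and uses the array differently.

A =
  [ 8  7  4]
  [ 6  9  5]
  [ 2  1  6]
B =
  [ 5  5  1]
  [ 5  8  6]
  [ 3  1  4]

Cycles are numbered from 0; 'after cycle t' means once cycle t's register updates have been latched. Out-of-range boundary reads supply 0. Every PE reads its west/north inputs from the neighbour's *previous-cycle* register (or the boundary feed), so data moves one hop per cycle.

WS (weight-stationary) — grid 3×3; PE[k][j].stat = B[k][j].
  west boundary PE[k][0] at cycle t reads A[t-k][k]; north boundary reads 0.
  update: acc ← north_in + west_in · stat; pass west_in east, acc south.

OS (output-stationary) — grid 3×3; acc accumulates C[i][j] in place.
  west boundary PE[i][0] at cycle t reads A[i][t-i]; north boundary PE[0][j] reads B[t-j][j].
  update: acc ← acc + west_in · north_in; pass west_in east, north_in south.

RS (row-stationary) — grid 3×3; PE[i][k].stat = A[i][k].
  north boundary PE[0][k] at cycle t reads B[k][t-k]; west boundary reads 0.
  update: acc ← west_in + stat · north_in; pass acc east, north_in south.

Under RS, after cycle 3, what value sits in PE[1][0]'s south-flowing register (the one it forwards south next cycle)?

register = 1

RS on a 3×3 grid — tracing PE[1][0] and its feeders:
  [0] (0,0) acc=40 (h:40 v:5)
  [0] (1,0) acc=0 (h:0 v:0)
  [1] (0,0) acc=40 (h:40 v:5)
  [1] (1,0) acc=30 (h:30 v:5)
  [2] (0,0) acc=8 (h:8 v:1)
  [2] (1,0) acc=30 (h:30 v:5)
  [3] (0,0) acc=0 (h:0 v:0)
  [3] (1,0) acc=6 (h:6 v:1)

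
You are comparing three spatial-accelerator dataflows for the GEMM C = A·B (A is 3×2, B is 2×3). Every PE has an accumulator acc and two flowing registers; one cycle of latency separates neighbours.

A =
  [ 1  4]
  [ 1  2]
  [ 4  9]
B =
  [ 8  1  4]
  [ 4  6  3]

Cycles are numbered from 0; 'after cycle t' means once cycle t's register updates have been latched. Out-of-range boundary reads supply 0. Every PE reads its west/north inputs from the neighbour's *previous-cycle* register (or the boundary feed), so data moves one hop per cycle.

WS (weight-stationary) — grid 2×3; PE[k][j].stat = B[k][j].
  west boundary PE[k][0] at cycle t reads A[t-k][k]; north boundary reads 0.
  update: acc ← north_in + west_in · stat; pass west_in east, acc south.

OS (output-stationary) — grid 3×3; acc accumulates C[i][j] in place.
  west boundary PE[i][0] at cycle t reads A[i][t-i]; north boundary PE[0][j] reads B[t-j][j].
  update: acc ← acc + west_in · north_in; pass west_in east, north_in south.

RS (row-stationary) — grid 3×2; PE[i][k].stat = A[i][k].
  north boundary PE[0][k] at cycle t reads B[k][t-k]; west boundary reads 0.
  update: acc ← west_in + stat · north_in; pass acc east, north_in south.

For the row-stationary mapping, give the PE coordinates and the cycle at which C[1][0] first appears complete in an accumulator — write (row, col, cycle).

(row, col, cycle) = (1, 1, 2)

RS: C[1][0] accumulates in PE[1][1]:
  @0  [1,1]  acc 0  |  →0  ↓0
  @1  [1,1]  acc 0  |  →0  ↓0
  @2  [1,1]  acc 16  |  →16  ↓4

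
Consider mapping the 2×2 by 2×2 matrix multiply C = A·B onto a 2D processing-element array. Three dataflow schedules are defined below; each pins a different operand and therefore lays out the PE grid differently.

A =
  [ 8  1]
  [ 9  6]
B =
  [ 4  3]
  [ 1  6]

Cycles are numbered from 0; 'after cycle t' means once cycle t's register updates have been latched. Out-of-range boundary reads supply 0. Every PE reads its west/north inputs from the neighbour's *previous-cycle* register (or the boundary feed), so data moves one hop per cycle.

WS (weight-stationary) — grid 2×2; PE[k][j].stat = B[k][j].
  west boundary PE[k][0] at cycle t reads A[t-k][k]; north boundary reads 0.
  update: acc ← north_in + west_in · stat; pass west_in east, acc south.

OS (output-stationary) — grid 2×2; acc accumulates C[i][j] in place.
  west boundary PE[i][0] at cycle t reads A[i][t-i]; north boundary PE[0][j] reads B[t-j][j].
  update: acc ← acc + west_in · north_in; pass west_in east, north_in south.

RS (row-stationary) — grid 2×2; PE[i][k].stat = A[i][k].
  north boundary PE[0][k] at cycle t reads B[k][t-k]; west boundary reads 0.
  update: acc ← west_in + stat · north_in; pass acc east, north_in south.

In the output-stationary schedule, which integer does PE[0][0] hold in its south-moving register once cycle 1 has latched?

register = 1

OS 2×2: PE[0][0] cycle-by-cycle (with neighbour feeds):
  0: (0,0).acc=32  regs=<8,4>
  1: (0,0).acc=33  regs=<1,1>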